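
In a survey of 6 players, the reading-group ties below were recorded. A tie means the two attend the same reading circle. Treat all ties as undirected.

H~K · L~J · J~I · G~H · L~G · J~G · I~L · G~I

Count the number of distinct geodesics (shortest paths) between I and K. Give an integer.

The shortest distance is 3, and the only length-3 path is I–G–H–K. So there is exactly 1 shortest path.

1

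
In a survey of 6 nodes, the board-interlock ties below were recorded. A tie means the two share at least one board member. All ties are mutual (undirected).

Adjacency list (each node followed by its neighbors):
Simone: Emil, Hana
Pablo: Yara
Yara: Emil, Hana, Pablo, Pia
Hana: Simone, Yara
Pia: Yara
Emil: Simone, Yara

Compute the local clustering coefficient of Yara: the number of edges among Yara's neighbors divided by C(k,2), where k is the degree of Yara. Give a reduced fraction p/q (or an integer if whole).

0

Yara's neighbors: Emil, Hana, Pablo, and Pia (k = 4).
Possible neighbor pairs: C(4,2) = 6. Edges among them: none → e = 0.
Clustering(Yara) = 0/6 = 0.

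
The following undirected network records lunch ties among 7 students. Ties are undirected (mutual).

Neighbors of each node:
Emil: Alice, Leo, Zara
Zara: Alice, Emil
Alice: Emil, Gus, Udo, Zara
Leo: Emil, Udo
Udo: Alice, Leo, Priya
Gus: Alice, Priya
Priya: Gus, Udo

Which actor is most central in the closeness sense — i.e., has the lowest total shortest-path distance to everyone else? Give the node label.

Alice

Farness (sum of distances to all others) for each node — Alice:8, Emil:10, Gus:11, Leo:11, Priya:12, Udo:9, Zara:11.
The smallest farness is 8, for Alice, so Alice has the highest closeness.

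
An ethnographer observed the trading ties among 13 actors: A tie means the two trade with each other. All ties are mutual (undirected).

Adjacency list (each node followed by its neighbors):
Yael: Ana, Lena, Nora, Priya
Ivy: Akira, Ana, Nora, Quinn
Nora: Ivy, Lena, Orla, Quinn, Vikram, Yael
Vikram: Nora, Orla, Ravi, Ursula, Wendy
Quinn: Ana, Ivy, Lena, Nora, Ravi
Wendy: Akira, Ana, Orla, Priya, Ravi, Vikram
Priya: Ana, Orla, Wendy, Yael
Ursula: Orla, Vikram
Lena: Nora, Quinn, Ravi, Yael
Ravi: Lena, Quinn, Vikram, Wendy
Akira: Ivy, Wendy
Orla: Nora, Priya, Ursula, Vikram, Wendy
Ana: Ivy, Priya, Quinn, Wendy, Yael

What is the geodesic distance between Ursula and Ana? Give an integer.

One shortest route is Ursula – Orla – Wendy – Ana, which uses 3 edges, and at distance 2 from Ursula we only reach {Nora, Priya, Ravi, Wendy}, which does not include Ana. So d(Ursula,Ana) = 3.

3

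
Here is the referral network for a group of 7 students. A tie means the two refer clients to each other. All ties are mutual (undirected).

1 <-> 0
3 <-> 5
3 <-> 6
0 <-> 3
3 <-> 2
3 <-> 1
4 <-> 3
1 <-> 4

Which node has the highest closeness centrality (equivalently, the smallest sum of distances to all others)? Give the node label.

3

Farness (sum of distances to all others) for each node — 0:10, 1:9, 2:11, 3:6, 4:10, 5:11, 6:11.
The smallest farness is 6, for 3, so 3 has the highest closeness.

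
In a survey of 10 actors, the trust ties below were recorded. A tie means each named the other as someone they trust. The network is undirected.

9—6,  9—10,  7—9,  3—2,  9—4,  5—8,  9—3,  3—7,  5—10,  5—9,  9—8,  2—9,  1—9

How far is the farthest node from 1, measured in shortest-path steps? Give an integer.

2

Distances from 1: 2:2, 3:2, 4:2, 5:2, 6:2, 7:2, 8:2, 9:1, 10:2.
The largest is 2 (to 2, 5, 8, 3, 4, 6, 10, and 7), so the eccentricity of 1 is 2.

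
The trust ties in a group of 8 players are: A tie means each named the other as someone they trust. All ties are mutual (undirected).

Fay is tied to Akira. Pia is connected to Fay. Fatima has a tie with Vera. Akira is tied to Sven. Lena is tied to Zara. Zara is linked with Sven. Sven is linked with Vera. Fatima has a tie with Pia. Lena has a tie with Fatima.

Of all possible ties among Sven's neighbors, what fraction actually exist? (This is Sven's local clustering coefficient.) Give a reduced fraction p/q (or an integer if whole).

Sven's neighbors: Akira, Vera, and Zara (k = 3).
Possible neighbor pairs: C(3,2) = 3. Edges among them: none → e = 0.
Clustering(Sven) = 0/3 = 0.

0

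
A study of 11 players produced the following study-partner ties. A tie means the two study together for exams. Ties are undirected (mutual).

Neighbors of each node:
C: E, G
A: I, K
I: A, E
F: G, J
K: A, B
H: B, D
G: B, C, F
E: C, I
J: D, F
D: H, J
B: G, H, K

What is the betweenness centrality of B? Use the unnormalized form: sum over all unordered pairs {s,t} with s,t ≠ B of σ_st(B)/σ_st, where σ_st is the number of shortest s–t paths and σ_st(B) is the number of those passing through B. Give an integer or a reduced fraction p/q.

18

Pairs whose geodesics pass through B — G–A: 1; G–K: 1; G–H: 1; G–D: 1/2; C–K: 1; C–H: 1; C–D: 1/2; E–H: 1; E–D: 1/2; I–H: 1; I–D: 1; A–H: 1; A–D: 1; A–J: 2/2 … (+6 more pairs).
All other pairs contribute 0.
Summing the contributions gives betweenness(B) = 18.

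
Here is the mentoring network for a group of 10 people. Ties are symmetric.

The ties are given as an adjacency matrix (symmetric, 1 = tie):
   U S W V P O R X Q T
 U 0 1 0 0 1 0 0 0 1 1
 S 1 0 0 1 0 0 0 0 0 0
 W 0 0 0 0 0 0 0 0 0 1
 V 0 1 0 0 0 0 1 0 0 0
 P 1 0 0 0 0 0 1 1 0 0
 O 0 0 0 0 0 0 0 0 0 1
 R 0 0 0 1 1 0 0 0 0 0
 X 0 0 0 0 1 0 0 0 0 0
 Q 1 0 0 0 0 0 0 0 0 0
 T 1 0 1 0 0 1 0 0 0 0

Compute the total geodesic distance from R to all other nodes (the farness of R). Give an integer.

22

Distances from R: O:4, P:1, Q:3, S:2, T:3, U:2, V:1, W:4, X:2.
Sum = 4 + 1 + 3 + 2 + 3 + 2 + 1 + 4 + 2 = 22.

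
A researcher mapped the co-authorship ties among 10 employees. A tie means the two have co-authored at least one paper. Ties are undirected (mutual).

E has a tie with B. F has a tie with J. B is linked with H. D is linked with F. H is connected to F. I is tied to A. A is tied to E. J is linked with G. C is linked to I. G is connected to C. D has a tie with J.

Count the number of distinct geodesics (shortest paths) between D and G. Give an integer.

1

The shortest distance is 2, and the only length-2 path is D–J–G. So there is exactly 1 shortest path.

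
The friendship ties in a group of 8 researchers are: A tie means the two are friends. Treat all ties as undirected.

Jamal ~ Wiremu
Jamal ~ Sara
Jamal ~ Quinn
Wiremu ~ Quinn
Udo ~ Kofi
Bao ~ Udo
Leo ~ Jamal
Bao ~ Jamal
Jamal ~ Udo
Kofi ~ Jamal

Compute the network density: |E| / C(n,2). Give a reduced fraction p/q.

There are 10 edges and 8 nodes, so the maximum possible is C(8,2) = 28.
Density = 10/28 = 5/14.

5/14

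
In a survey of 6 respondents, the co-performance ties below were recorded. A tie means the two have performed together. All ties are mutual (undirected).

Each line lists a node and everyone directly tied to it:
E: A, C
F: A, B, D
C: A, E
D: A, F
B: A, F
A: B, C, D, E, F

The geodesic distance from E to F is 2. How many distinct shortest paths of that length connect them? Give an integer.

The shortest distance is 2, and the only length-2 path is E–A–F. So there is exactly 1 shortest path.

1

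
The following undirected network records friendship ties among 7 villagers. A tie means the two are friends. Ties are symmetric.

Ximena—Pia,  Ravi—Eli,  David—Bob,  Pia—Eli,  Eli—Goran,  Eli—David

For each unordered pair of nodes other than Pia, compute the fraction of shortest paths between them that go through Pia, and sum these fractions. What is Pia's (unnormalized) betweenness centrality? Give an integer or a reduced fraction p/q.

Pairs whose geodesics pass through Pia — Eli–Ximena: 1; Goran–Ximena: 1; David–Ximena: 1; Ravi–Ximena: 1; Bob–Ximena: 1.
All other pairs contribute 0.
Summing the contributions gives betweenness(Pia) = 5.

5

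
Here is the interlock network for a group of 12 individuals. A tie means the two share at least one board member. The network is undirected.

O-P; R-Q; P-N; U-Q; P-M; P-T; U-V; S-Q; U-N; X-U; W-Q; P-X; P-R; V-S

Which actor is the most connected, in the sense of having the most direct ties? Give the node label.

P

Degrees — M:1, N:2, O:1, P:6, Q:4, R:2, S:2, T:1, U:4, V:2, W:1, X:2.
The maximum is 6, attained only by P.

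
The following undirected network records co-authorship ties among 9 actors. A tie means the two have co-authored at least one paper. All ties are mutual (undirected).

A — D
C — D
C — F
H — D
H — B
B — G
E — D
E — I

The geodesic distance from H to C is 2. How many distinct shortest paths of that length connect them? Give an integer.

The shortest distance is 2, and the only length-2 path is H–D–C. So there is exactly 1 shortest path.

1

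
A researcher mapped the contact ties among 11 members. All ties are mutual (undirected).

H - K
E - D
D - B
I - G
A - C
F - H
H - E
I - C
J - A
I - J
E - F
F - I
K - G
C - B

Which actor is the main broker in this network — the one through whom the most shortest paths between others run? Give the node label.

Unnormalized betweenness of each node: A:4/3, B:13/3, C:32/3, D:23/6, E:13/2, F:53/6, G:9/2, H:13/3, I:20, J:17/6, K:11/6.
I has the largest value, 20, making it the main broker — the node through which the most shortest paths run.

I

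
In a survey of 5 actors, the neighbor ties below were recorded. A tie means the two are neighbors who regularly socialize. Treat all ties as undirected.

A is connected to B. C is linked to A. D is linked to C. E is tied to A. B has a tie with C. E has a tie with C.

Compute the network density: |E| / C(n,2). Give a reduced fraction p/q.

3/5

There are 6 edges and 5 nodes, so the maximum possible is C(5,2) = 10.
Density = 6/10 = 3/5.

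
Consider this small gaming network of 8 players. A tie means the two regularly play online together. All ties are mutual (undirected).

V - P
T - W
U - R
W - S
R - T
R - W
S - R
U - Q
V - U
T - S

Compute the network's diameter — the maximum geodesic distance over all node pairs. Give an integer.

4

Eccentricity of each node (its greatest distance to any other): P:4, Q:3, R:3, S:4, T:4, U:2, V:3, W:4.
The maximum eccentricity is 4, realized for instance by the pair T–P via T – R – U – V – P. So the diameter is 4.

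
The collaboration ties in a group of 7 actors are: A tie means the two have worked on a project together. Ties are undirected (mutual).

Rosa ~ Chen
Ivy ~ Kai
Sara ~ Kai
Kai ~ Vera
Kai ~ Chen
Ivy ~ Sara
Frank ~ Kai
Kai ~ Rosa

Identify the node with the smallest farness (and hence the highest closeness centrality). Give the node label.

Farness (sum of distances to all others) for each node — Chen:10, Frank:11, Ivy:10, Kai:6, Rosa:10, Sara:10, Vera:11.
The smallest farness is 6, for Kai, so Kai has the highest closeness.

Kai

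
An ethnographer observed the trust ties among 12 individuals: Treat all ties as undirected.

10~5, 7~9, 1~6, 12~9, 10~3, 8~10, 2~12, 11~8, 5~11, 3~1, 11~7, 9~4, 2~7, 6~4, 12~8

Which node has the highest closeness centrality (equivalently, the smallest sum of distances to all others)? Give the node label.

Farness (sum of distances to all others) for each node — 1:32, 2:30, 3:29, 4:28, 5:28, 6:31, 7:25, 8:23, 9:24, 10:25, 11:25, 12:24.
The smallest farness is 23, for 8, so 8 has the highest closeness.

8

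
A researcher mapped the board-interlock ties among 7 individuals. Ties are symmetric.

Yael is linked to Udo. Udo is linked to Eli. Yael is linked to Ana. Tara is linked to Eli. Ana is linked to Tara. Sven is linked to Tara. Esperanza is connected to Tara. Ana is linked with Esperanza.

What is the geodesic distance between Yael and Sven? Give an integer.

3

One shortest route is Yael – Ana – Tara – Sven, which uses 3 edges, and at distance 2 from Yael we only reach {Eli, Esperanza, Tara}, which does not include Sven. So d(Yael,Sven) = 3.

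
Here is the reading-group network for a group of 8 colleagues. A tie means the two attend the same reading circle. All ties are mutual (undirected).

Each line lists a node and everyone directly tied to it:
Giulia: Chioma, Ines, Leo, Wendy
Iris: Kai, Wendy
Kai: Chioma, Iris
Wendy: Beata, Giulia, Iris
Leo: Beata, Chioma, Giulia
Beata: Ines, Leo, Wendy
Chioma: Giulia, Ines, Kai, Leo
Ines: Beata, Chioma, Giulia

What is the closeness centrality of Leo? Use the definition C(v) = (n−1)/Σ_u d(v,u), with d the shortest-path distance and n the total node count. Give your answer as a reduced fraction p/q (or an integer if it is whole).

7/12

Distances from Leo: Beata:1, Chioma:1, Giulia:1, Ines:2, Iris:3, Kai:2, Wendy:2. Sum = 12.
n = 8, so closeness = 7/12.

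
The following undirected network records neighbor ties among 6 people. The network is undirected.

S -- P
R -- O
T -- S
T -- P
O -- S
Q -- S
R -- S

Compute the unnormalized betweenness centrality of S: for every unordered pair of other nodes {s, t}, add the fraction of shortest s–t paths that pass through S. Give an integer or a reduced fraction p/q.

8

Pairs whose geodesics pass through S — O–T: 1; O–P: 1; O–Q: 1; T–Q: 1; T–R: 1; P–Q: 1; P–R: 1; Q–R: 1.
All other pairs contribute 0.
Summing the contributions gives betweenness(S) = 8.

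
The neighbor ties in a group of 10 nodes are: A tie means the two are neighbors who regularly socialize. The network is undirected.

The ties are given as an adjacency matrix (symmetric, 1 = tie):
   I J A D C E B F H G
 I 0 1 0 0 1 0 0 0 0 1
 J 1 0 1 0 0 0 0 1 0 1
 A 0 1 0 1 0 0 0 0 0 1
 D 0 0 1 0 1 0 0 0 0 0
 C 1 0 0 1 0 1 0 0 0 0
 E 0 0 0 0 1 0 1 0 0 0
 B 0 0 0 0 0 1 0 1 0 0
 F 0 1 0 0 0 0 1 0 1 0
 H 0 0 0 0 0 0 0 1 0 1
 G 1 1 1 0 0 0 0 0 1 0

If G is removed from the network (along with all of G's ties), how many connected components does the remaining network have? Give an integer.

G's neighbors (A, H, I, and J) remain reachable from one another through other ties, so the rest of the network stays in one piece.

1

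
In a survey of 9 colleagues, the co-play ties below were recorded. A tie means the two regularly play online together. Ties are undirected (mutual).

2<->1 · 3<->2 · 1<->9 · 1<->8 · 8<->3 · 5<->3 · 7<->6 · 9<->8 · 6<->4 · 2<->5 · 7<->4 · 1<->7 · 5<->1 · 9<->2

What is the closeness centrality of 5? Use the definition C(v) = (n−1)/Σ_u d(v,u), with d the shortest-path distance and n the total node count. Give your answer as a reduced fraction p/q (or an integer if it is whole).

8/15

Distances from 5: 1:1, 2:1, 3:1, 4:3, 6:3, 7:2, 8:2, 9:2. Sum = 15.
n = 9, so closeness = 8/15.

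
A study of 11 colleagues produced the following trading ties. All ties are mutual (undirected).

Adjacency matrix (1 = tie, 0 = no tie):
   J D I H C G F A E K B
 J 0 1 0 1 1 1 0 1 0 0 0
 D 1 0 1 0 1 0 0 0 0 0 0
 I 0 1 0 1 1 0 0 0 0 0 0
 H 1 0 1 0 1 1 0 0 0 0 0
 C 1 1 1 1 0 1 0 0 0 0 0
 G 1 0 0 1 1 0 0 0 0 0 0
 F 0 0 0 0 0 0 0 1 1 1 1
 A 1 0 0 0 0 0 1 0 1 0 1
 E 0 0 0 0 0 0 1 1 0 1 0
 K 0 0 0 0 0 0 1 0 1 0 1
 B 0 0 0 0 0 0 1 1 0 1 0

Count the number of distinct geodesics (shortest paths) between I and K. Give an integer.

9

The shortest distance is 5. The length-5 paths are: I–D–J–A–E–K; I–H–J–A–E–K; I–C–J–A–E–K; I–D–J–A–B–K; I–H–J–A–B–K; I–C–J–A–B–K (and 3 more).
That gives 9 distinct shortest paths.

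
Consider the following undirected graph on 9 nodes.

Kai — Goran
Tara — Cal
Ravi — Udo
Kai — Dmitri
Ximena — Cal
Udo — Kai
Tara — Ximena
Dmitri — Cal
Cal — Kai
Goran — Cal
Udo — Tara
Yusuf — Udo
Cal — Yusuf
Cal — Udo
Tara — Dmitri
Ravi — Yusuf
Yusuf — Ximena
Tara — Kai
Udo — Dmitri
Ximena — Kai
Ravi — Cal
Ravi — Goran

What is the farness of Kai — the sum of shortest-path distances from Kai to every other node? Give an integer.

10

Distances from Kai: Cal:1, Dmitri:1, Goran:1, Ravi:2, Tara:1, Udo:1, Ximena:1, Yusuf:2.
Sum = 1 + 1 + 1 + 2 + 1 + 1 + 1 + 2 = 10.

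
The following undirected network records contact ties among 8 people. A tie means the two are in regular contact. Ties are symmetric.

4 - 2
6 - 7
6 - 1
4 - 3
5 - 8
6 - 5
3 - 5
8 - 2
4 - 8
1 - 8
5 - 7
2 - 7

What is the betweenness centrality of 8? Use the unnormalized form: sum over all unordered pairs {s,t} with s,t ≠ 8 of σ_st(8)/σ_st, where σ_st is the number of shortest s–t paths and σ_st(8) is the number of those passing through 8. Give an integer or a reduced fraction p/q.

14/3

Pairs whose geodesics pass through 8 — 5–1: 1/2; 5–2: 1/2; 5–4: 1/2; 6–4: 2/4; 1–2: 1; 1–4: 1; 1–3: 2/3.
All other pairs contribute 0.
Summing the contributions gives betweenness(8) = 14/3.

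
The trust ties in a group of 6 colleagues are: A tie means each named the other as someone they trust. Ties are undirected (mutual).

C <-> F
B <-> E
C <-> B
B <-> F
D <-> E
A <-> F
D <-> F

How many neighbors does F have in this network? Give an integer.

4

F is directly tied to A, B, C, and D. That is 4 neighbors, so the degree of F is 4.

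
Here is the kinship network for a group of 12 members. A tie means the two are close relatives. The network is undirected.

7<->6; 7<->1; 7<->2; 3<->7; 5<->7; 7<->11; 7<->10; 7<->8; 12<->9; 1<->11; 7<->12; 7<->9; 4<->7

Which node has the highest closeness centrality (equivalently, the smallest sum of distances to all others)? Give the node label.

7

Farness (sum of distances to all others) for each node — 1:20, 2:21, 3:21, 4:21, 5:21, 6:21, 7:11, 8:21, 9:20, 10:21, 11:20, 12:20.
The smallest farness is 11, for 7, so 7 has the highest closeness.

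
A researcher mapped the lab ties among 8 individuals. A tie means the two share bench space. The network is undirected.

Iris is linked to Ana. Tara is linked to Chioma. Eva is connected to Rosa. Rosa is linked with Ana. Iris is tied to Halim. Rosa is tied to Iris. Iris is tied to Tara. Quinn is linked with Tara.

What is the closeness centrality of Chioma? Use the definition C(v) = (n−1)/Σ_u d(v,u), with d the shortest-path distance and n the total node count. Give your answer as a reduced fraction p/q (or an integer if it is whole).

7/18

Distances from Chioma: Ana:3, Eva:4, Halim:3, Iris:2, Quinn:2, Rosa:3, Tara:1. Sum = 18.
n = 8, so closeness = 7/18.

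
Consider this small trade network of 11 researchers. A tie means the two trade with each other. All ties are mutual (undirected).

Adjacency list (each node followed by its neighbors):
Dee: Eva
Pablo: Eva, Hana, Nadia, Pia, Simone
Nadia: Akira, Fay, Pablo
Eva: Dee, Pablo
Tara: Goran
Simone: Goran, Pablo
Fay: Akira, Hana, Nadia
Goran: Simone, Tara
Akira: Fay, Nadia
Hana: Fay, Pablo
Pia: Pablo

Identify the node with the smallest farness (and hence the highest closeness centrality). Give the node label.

Farness (sum of distances to all others) for each node — Akira:28, Dee:32, Eva:23, Fay:27, Goran:28, Hana:22, Nadia:21, Pablo:16, Pia:25, Simone:21, Tara:37.
The smallest farness is 16, for Pablo, so Pablo has the highest closeness.

Pablo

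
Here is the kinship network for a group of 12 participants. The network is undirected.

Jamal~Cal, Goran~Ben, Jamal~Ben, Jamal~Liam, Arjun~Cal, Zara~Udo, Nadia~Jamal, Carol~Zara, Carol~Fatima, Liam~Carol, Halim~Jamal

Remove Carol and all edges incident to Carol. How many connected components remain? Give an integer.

Without Carol, the remaining ties split the others into: {Udo, Zara}; {Arjun, Ben, Cal, Goran, Halim, Jamal, Liam, Nadia}; {Fatima}.
That's 3 separate components.

3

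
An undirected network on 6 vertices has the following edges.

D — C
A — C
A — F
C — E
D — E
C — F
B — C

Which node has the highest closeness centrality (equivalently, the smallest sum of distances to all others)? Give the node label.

Farness (sum of distances to all others) for each node — A:8, B:9, C:5, D:8, E:8, F:8.
The smallest farness is 5, for C, so C has the highest closeness.

C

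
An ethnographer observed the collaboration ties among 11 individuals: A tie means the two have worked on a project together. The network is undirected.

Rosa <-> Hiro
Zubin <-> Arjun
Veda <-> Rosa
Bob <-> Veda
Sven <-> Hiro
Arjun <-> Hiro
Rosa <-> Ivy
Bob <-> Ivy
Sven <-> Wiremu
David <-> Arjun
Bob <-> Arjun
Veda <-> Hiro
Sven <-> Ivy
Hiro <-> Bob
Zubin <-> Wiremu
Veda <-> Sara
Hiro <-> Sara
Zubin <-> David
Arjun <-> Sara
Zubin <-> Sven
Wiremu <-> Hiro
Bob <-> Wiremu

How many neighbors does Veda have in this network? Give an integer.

4

Veda is directly tied to Bob, Hiro, Rosa, and Sara. That is 4 neighbors, so the degree of Veda is 4.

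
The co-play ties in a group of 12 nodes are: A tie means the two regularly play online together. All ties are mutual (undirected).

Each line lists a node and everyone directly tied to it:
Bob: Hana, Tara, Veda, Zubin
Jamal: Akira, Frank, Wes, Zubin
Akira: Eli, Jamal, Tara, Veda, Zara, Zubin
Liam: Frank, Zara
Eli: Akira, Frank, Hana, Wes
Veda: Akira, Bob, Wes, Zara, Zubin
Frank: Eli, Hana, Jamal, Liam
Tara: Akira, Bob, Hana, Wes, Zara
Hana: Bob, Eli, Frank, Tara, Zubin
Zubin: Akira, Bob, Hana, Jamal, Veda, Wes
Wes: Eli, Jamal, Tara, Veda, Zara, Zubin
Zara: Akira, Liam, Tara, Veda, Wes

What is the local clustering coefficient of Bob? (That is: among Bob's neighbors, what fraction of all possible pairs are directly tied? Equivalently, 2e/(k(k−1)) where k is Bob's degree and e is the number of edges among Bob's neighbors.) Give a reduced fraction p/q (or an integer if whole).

1/2

Bob's neighbors: Hana, Tara, Veda, and Zubin (k = 4).
Possible neighbor pairs: C(4,2) = 6. Edges among them: Hana–Tara, Hana–Zubin, Veda–Zubin → e = 3.
Clustering(Bob) = 3/6 = 1/2.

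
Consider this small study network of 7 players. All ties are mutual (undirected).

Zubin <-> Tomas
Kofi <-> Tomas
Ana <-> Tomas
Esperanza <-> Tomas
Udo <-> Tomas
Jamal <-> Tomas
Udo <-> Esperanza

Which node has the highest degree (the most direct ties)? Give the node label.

Tomas

Degrees — Ana:1, Esperanza:2, Jamal:1, Kofi:1, Tomas:6, Udo:2, Zubin:1.
The maximum is 6, attained only by Tomas.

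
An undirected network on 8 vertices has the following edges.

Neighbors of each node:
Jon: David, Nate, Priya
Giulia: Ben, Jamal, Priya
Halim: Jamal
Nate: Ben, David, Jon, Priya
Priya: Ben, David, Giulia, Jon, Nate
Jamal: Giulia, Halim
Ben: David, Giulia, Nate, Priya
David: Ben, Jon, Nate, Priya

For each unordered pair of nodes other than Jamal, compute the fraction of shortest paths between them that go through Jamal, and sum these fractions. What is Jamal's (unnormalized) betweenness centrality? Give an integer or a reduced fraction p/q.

6

Pairs whose geodesics pass through Jamal — Giulia–Halim: 1; Halim–David: 2/2; Halim–Ben: 1; Halim–Priya: 1; Halim–Nate: 2/2; Halim–Jon: 1.
All other pairs contribute 0.
Summing the contributions gives betweenness(Jamal) = 6.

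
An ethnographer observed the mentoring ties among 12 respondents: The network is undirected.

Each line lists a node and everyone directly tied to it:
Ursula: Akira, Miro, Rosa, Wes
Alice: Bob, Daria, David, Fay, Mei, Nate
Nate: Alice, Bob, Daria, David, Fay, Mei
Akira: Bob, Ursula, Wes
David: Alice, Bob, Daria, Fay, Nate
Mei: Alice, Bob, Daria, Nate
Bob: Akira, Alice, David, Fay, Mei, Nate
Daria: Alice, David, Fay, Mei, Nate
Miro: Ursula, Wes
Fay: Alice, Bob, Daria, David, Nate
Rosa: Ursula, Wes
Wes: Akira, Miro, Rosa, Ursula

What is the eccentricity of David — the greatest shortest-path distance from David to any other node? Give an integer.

Distances from David: Akira:2, Alice:1, Bob:1, Daria:1, Fay:1, Mei:2, Miro:4, Nate:1, Rosa:4, Ursula:3, Wes:3.
The largest is 4 (to Miro and Rosa), so the eccentricity of David is 4.

4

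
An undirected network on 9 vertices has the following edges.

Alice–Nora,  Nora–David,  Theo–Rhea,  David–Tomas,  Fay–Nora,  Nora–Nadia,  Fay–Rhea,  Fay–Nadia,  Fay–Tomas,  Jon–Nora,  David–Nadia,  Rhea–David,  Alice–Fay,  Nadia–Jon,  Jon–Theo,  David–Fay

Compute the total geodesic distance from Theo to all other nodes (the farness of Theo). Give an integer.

Distances from Theo: Alice:3, David:2, Fay:2, Jon:1, Nadia:2, Nora:2, Rhea:1, Tomas:3.
Sum = 3 + 2 + 2 + 1 + 2 + 2 + 1 + 3 = 16.

16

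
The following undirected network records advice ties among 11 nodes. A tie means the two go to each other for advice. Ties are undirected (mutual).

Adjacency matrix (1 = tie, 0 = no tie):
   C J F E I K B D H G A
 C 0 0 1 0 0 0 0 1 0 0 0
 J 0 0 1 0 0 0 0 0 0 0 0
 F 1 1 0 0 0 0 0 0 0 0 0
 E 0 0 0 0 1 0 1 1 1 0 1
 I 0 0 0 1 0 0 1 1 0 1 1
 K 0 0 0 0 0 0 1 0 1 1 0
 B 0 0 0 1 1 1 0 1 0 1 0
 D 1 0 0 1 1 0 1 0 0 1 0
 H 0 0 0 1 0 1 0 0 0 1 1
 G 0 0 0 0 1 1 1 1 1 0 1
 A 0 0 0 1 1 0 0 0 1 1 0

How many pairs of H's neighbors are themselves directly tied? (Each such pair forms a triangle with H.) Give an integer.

3

H's neighbors: A, E, G, and K.
Neighbor pairs that are themselves tied: H–A–E; H–A–G; H–G–K. Each forms one triangle with H, for 3 in total.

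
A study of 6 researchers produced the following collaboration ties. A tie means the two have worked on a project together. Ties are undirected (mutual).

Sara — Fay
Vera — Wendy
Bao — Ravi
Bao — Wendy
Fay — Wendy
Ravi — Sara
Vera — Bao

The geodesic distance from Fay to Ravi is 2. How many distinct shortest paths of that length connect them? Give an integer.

1

The shortest distance is 2, and the only length-2 path is Fay–Sara–Ravi. So there is exactly 1 shortest path.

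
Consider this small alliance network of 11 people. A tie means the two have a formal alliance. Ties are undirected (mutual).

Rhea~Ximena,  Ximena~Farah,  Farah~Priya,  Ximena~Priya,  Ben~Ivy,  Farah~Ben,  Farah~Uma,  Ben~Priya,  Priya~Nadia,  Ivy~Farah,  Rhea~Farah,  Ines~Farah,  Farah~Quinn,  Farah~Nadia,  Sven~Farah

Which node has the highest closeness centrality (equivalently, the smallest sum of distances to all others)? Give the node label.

Farah

Farness (sum of distances to all others) for each node — Ben:17, Farah:10, Ines:19, Ivy:18, Nadia:18, Priya:16, Quinn:19, Rhea:18, Sven:19, Uma:19, Ximena:17.
The smallest farness is 10, for Farah, so Farah has the highest closeness.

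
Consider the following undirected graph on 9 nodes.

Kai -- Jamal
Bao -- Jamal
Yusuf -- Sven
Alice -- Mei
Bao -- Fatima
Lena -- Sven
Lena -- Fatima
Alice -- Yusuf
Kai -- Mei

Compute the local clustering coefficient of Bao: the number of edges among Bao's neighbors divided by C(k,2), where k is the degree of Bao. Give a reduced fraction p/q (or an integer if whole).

Bao's neighbors: Fatima and Jamal (k = 2).
Possible neighbor pairs: C(2,2) = 1. Edges among them: none → e = 0.
Clustering(Bao) = 0/1.

0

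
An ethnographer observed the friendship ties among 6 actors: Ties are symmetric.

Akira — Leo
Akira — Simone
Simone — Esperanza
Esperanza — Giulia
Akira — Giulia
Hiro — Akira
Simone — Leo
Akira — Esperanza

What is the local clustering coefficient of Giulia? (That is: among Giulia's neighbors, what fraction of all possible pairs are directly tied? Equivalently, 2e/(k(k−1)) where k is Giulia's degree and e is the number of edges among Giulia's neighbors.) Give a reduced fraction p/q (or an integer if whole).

1

Giulia's neighbors: Akira and Esperanza (k = 2).
Possible neighbor pairs: C(2,2) = 1. Edges among them: Akira–Esperanza → e = 1.
Clustering(Giulia) = 1/1.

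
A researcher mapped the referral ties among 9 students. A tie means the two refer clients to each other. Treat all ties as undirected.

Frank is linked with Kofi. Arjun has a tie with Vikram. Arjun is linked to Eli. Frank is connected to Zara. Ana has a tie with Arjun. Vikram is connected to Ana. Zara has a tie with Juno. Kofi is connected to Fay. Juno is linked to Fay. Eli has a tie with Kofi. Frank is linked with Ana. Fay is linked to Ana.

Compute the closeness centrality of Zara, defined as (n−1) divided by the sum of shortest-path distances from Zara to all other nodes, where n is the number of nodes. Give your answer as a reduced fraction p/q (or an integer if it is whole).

Distances from Zara: Ana:2, Arjun:3, Eli:3, Fay:2, Frank:1, Juno:1, Kofi:2, Vikram:3. Sum = 17.
n = 9, so closeness = 8/17.

8/17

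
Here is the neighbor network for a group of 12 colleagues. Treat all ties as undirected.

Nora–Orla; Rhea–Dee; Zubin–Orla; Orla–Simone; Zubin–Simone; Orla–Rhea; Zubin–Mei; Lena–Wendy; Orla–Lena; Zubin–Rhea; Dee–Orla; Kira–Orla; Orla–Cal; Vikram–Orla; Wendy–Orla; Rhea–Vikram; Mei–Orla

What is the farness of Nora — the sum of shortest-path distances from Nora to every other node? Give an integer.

Distances from Nora: Cal:2, Dee:2, Kira:2, Lena:2, Mei:2, Orla:1, Rhea:2, Simone:2, Vikram:2, Wendy:2, Zubin:2.
Sum = 2 + 2 + 2 + 2 + 2 + 1 + 2 + 2 + 2 + 2 + 2 = 21.

21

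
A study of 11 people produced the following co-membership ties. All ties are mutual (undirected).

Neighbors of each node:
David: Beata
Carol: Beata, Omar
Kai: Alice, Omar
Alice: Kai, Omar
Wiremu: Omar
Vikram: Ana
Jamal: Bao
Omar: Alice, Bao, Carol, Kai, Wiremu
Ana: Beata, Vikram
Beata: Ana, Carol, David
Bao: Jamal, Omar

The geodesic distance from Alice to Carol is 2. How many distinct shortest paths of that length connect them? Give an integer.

1

The shortest distance is 2, and the only length-2 path is Alice–Omar–Carol. So there is exactly 1 shortest path.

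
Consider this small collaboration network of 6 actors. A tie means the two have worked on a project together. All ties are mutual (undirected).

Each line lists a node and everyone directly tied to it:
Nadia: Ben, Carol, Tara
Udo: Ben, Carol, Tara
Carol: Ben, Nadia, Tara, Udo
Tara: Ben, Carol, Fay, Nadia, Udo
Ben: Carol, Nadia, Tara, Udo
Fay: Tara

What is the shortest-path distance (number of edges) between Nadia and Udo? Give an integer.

2

One shortest route is Nadia – Ben – Udo, which uses 2 edges, and Nadia and Udo are not directly tied, so nothing shorter exists. So d(Nadia,Udo) = 2.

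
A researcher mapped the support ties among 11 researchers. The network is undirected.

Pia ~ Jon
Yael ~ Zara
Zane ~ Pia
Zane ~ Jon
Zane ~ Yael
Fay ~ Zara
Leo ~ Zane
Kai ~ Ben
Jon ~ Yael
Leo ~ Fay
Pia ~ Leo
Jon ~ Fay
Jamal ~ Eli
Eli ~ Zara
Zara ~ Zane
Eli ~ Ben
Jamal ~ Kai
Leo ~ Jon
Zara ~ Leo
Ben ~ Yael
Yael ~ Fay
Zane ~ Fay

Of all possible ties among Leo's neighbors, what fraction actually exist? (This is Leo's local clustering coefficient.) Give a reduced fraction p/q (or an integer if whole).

Leo's neighbors: Fay, Jon, Pia, Zane, and Zara (k = 5).
Possible neighbor pairs: C(5,2) = 10. Edges among them: Fay–Jon, Fay–Zane, Fay–Zara, Jon–Pia, Jon–Zane, Pia–Zane, Zane–Zara → e = 7.
Clustering(Leo) = 7/10.

7/10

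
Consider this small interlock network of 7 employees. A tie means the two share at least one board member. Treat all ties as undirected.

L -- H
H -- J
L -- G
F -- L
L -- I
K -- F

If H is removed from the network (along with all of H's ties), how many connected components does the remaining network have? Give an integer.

Without H, the remaining ties split the others into: {F, G, I, K, L}; {J}.
That's 2 separate components.

2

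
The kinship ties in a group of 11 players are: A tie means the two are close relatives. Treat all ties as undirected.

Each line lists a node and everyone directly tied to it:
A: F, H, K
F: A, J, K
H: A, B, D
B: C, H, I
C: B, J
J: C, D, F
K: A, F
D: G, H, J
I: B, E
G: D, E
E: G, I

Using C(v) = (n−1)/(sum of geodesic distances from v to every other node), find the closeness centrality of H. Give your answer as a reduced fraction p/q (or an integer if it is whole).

Distances from H: A:1, B:1, C:2, D:1, E:3, F:2, G:2, I:2, J:2, K:2. Sum = 18.
n = 11, so closeness = 10/18 = 5/9.

5/9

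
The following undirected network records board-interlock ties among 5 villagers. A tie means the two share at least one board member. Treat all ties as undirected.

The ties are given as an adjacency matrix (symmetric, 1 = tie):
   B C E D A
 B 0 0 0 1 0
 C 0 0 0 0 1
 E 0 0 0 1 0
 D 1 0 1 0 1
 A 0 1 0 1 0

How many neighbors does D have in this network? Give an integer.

3

D is directly tied to A, B, and E. That is 3 neighbors, so the degree of D is 3.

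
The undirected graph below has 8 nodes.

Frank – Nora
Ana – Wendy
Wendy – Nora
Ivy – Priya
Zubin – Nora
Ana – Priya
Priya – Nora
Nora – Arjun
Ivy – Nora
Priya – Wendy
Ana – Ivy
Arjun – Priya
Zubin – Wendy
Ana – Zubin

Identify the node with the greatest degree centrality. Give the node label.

Degrees — Ana:4, Arjun:2, Frank:1, Ivy:3, Nora:6, Priya:5, Wendy:4, Zubin:3.
The maximum is 6, attained only by Nora.

Nora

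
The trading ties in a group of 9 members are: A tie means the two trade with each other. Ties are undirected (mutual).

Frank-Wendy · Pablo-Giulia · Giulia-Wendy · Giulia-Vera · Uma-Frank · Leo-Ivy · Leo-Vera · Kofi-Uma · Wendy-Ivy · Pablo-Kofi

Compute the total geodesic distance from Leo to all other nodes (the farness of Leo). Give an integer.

Distances from Leo: Frank:3, Giulia:2, Ivy:1, Kofi:4, Pablo:3, Uma:4, Vera:1, Wendy:2.
Sum = 3 + 2 + 1 + 4 + 3 + 4 + 1 + 2 = 20.

20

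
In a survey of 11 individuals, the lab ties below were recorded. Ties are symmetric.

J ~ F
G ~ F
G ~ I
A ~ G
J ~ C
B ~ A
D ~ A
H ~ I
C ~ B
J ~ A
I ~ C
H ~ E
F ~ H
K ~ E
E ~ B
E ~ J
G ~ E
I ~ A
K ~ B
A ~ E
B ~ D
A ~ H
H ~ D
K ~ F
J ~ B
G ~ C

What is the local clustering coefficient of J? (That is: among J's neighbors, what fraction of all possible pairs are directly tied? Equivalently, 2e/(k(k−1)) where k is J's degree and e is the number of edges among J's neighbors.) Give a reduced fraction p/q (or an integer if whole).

J's neighbors: A, B, C, E, and F (k = 5).
Possible neighbor pairs: C(5,2) = 10. Edges among them: A–B, A–E, B–C, B–E → e = 4.
Clustering(J) = 4/10 = 2/5.

2/5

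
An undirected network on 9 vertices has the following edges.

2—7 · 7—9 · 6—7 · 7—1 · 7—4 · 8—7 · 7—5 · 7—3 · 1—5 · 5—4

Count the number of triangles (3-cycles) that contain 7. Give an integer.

2

7's neighbors: 1, 2, 3, 4, 5, 6, 8, and 9.
Neighbor pairs that are themselves tied: 7–1–5; 7–4–5. Each forms one triangle with 7, for 2 in total.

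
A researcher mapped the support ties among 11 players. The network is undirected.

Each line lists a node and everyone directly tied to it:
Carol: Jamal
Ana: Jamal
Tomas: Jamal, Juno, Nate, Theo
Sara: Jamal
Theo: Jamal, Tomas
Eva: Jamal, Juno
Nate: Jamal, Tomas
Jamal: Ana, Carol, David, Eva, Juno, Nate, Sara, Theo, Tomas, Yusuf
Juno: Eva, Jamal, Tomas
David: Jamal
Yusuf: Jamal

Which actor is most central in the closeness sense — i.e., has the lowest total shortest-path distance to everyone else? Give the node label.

Jamal

Farness (sum of distances to all others) for each node — Ana:19, Carol:19, David:19, Eva:18, Jamal:10, Juno:17, Nate:18, Sara:19, Theo:18, Tomas:16, Yusuf:19.
The smallest farness is 10, for Jamal, so Jamal has the highest closeness.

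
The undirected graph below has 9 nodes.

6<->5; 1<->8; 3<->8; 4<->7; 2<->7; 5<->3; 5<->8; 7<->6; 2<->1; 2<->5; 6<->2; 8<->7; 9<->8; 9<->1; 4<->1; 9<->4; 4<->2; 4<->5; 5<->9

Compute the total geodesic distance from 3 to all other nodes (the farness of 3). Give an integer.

Distances from 3: 1:2, 2:2, 4:2, 5:1, 6:2, 7:2, 8:1, 9:2.
Sum = 2 + 2 + 2 + 1 + 2 + 2 + 1 + 2 = 14.

14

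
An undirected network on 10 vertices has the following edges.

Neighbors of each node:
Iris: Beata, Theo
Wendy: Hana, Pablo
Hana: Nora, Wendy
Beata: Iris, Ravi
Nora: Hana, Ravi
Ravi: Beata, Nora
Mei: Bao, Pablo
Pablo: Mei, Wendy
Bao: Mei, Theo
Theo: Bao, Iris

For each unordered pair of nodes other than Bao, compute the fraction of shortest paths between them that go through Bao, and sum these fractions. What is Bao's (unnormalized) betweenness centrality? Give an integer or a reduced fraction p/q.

8

Pairs whose geodesics pass through Bao — Iris–Wendy: 1/2; Iris–Pablo: 1; Iris–Mei: 1; Beata–Pablo: 1/2; Beata–Mei: 1; Ravi–Mei: 1/2; Hana–Theo: 1/2; Wendy–Theo: 1; Pablo–Theo: 1; Mei–Theo: 1.
All other pairs contribute 0.
Summing the contributions gives betweenness(Bao) = 8.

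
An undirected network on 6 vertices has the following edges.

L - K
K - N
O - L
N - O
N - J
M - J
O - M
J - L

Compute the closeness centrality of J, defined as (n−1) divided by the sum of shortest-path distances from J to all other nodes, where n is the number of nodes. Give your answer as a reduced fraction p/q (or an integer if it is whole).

Distances from J: K:2, L:1, M:1, N:1, O:2. Sum = 7.
n = 6, so closeness = 5/7.

5/7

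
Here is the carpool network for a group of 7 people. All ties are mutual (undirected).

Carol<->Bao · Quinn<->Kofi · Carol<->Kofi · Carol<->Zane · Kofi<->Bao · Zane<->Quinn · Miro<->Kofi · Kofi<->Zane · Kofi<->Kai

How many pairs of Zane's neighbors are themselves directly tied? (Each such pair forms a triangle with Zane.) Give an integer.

Zane's neighbors: Carol, Kofi, and Quinn.
Neighbor pairs that are themselves tied: Zane–Carol–Kofi; Zane–Kofi–Quinn. Each forms one triangle with Zane, for 2 in total.

2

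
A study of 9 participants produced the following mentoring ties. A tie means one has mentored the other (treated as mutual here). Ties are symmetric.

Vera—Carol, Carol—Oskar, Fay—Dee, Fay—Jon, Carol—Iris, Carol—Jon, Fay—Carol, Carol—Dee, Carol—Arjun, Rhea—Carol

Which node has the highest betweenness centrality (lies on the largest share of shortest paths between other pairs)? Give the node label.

Carol

Unnormalized betweenness of each node: Arjun:0, Carol:51/2, Dee:0, Fay:1/2, Iris:0, Jon:0, Oskar:0, Rhea:0, Vera:0.
Carol has the largest value, 51/2, making it the main broker — the node through which the most shortest paths run.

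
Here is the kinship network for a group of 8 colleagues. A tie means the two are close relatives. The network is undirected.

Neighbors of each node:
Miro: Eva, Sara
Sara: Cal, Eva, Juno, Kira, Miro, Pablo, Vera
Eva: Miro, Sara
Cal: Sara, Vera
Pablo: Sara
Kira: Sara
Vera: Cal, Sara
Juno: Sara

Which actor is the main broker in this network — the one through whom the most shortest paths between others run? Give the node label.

Sara

Unnormalized betweenness of each node: Cal:0, Eva:0, Juno:0, Kira:0, Miro:0, Pablo:0, Sara:19, Vera:0.
Sara has the largest value, 19, making it the main broker — the node through which the most shortest paths run.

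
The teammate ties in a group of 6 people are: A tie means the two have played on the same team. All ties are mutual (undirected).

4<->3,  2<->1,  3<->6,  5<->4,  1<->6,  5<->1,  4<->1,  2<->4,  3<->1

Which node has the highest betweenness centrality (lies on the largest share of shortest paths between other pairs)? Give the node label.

Unnormalized betweenness of each node: 1:4, 2:0, 3:1/2, 4:3/2, 5:0, 6:0.
1 has the largest value, 4, making it the main broker — the node through which the most shortest paths run.

1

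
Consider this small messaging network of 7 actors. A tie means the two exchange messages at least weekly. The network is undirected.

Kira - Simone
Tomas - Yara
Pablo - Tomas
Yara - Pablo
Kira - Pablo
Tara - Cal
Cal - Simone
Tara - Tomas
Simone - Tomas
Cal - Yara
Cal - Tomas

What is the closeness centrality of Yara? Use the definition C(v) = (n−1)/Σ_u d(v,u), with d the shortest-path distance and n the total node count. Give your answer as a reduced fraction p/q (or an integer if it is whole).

Distances from Yara: Cal:1, Kira:2, Pablo:1, Simone:2, Tara:2, Tomas:1. Sum = 9.
n = 7, so closeness = 6/9 = 2/3.

2/3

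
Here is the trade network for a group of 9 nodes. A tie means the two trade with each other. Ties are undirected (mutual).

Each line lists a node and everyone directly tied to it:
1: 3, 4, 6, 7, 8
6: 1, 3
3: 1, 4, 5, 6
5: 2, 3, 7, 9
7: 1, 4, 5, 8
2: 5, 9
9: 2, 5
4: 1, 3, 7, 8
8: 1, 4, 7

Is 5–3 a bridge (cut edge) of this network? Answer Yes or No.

Even without that edge, 5 still reaches 3 via 5 – 7 – 4 – 3, so the network stays connected. Not a bridge.

No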